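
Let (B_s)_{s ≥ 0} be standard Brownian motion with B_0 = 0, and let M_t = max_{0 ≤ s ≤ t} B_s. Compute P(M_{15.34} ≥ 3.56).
P(M_{15.34} ≥ 3.56) = 2·P(B_{15.34} ≥ 3.56) = 2(1 − Φ(3.56/√15.34)) ≈ 0.3634

By the reflection principle for Brownian motion, P(M_t ≥ a) = 2 · P(B_t ≥ a) for a ≥ 0. Since B_t ~ N(0, t), P(B_t ≥ 3.56) = 1 − Φ(3.56/√t) = 1 − Φ(3.56/√15.34) = 1 − Φ(0.9089). So
  P(M_{15.34} ≥ 3.56) = 2(1 − Φ(0.9089)) ≈ 0.3634.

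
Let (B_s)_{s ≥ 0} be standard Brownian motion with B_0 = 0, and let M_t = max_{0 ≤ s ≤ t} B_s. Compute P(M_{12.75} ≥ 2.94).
P(M_{12.75} ≥ 2.94) = 2·P(B_{12.75} ≥ 2.94) = 2(1 − Φ(2.94/√12.75)) ≈ 0.4103

By the reflection principle for Brownian motion, P(M_t ≥ a) = 2 · P(B_t ≥ a) for a ≥ 0. Since B_t ~ N(0, t), P(B_t ≥ 2.94) = 1 − Φ(2.94/√t) = 1 − Φ(2.94/√12.75) = 1 − Φ(0.8234). So
  P(M_{12.75} ≥ 2.94) = 2(1 − Φ(0.8234)) ≈ 0.4103.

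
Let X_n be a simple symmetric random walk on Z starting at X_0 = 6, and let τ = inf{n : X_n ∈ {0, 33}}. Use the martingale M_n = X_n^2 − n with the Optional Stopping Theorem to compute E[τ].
E[τ] = 162

M_n = X_n^2 − n is a martingale (since E[X_{n+1}^2 | F_n] = X_n^2 + 1). By OST (τ has finite mean in a bounded region), E[M_τ] = E[M_0] = X_0^2 − 0 = 6^2 = 36. Also E[M_τ] = E[X_τ^2] − E[τ]. The walk exits at 0 or 33, with P(hit 33 first) = 6/33, so E[X_τ^2] = 33^2 · 6/33 + 0 = 198. Thus E[τ] = E[X_τ^2] − E[M_τ] = 198 − 36 = 162 = 6(33 − 6) = 162.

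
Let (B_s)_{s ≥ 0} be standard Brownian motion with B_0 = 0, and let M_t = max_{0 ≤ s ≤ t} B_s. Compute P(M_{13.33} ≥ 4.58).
P(M_{13.33} ≥ 4.58) = 2·P(B_{13.33} ≥ 4.58) = 2(1 − Φ(4.58/√13.33)) ≈ 0.2097

By the reflection principle for Brownian motion, P(M_t ≥ a) = 2 · P(B_t ≥ a) for a ≥ 0. Since B_t ~ N(0, t), P(B_t ≥ 4.58) = 1 − Φ(4.58/√t) = 1 − Φ(4.58/√13.33) = 1 − Φ(1.2544). So
  P(M_{13.33} ≥ 4.58) = 2(1 − Φ(1.2544)) ≈ 0.2097.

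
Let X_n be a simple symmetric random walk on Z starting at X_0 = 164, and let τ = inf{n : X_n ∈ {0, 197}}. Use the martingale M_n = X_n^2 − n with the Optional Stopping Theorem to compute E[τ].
E[τ] = 5412

M_n = X_n^2 − n is a martingale (since E[X_{n+1}^2 | F_n] = X_n^2 + 1). By OST (τ has finite mean in a bounded region), E[M_τ] = E[M_0] = X_0^2 − 0 = 164^2 = 26896. Also E[M_τ] = E[X_τ^2] − E[τ]. The walk exits at 0 or 197, with P(hit 197 first) = 164/197, so E[X_τ^2] = 197^2 · 164/197 + 0 = 32308. Thus E[τ] = E[X_τ^2] − E[M_τ] = 32308 − 26896 = 5412 = 164(197 − 164) = 5412.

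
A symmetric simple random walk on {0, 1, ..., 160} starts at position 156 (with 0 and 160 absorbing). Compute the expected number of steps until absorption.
E[τ | X_0 = 156] = 624

Let v_k = E[τ | X_0 = k]. Boundary: v_0 = v_160 = 0. Recurrence: v_k = 1 + (v_{k-1} + v_{k+1})/2 for 1 ≤ k ≤ 159. The particular solution to v_k − (v_{k-1} + v_{k+1})/2 = 1 is v_k = −k^2. Adding homogeneous solution A + B k and matching boundaries gives v_k = k (160 − k). Substituting k = 156: v_156 = 156 · 4 = 624.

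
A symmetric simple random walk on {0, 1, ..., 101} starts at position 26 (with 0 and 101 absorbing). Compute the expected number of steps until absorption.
E[τ | X_0 = 26] = 1950

Let v_k = E[τ | X_0 = k]. Boundary: v_0 = v_101 = 0. Recurrence: v_k = 1 + (v_{k-1} + v_{k+1})/2 for 1 ≤ k ≤ 100. The particular solution to v_k − (v_{k-1} + v_{k+1})/2 = 1 is v_k = −k^2. Adding homogeneous solution A + B k and matching boundaries gives v_k = k (101 − k). Substituting k = 26: v_26 = 26 · 75 = 1950.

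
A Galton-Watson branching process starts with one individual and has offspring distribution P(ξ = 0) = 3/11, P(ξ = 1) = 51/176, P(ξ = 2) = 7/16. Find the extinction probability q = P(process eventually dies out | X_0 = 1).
q = 48/77

The pgf is f(s) = 3/11 + 51/176·s + 7/16·s². The extinction probability q is the smallest fixed point of f in [0, 1]. Setting s = f(s):
  7/16·s² + (51/176 − 1)·s + 3/11 = 0
  7/16·s² − (3/11 + 7/16)·s + 3/11 = 0
which factors as (s − 1)·(7/16·s − 3/11) = 0, giving roots s = 1 and s = (3/11)/(7/16) = 48/77.
Mean offspring μ = 51/176 + 2·7/16 = 205/176 > 1 (supercritical), so q < 1. The extinction probability is the smaller root: q = (3/11)/(7/16) = 48/77.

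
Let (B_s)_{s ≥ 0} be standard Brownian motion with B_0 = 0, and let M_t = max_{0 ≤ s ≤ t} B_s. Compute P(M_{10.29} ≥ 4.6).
P(M_{10.29} ≥ 4.6) = 2·P(B_{10.29} ≥ 4.6) = 2(1 − Φ(4.6/√10.29)) ≈ 0.1516

By the reflection principle for Brownian motion, P(M_t ≥ a) = 2 · P(B_t ≥ a) for a ≥ 0. Since B_t ~ N(0, t), P(B_t ≥ 4.6) = 1 − Φ(4.6/√t) = 1 − Φ(4.6/√10.29) = 1 − Φ(1.4340). So
  P(M_{10.29} ≥ 4.6) = 2(1 − Φ(1.4340)) ≈ 0.1516.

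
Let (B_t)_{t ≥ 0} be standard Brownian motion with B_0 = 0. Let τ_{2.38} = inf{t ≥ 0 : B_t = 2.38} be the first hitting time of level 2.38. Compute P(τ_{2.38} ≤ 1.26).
P(τ_{2.38} ≤ 1.26) = 2(1 − Φ(2.38/√1.26)) = 2(1 − Φ(2.1203)) ≈ 0.0340

By the reflection principle for standard BM, P(τ_b ≤ t) = 2 · P(B_t ≥ b). Since B_t ~ N(0, t), P(B_t ≥ 2.38) = 1 − Φ(2.38/√t) = 1 − Φ(2.38/√1.26) = 1 − Φ(2.1203) ≈ 0.01699. Doubling: P(τ_{2.38} ≤ 1.26) ≈ 2 · 0.01699 = 0.03398 ≈ 0.0340.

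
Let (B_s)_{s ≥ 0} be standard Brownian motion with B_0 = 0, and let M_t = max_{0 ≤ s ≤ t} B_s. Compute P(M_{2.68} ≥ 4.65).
P(M_{2.68} ≥ 4.65) = 2·P(B_{2.68} ≥ 4.65) = 2(1 − Φ(4.65/√2.68)) ≈ 0.0045

By the reflection principle for Brownian motion, P(M_t ≥ a) = 2 · P(B_t ≥ a) for a ≥ 0. Since B_t ~ N(0, t), P(B_t ≥ 4.65) = 1 − Φ(4.65/√t) = 1 − Φ(4.65/√2.68) = 1 − Φ(2.8404). So
  P(M_{2.68} ≥ 4.65) = 2(1 − Φ(2.8404)) ≈ 0.0045.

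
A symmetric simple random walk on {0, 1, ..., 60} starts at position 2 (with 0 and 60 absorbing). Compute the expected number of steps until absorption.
E[τ | X_0 = 2] = 116

Let v_k = E[τ | X_0 = k]. Boundary: v_0 = v_60 = 0. Recurrence: v_k = 1 + (v_{k-1} + v_{k+1})/2 for 1 ≤ k ≤ 59. The particular solution to v_k − (v_{k-1} + v_{k+1})/2 = 1 is v_k = −k^2. Adding homogeneous solution A + B k and matching boundaries gives v_k = k (60 − k). Substituting k = 2: v_2 = 2 · 58 = 116.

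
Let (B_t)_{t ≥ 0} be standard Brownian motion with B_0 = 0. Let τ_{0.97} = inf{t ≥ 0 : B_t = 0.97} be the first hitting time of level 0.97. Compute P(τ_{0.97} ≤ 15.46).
P(τ_{0.97} ≤ 15.46) = 2(1 − Φ(0.97/√15.46)) = 2(1 − Φ(0.2467)) ≈ 0.8051

By the reflection principle for standard BM, P(τ_b ≤ t) = 2 · P(B_t ≥ b). Since B_t ~ N(0, t), P(B_t ≥ 0.97) = 1 − Φ(0.97/√t) = 1 − Φ(0.97/√15.46) = 1 − Φ(0.2467) ≈ 0.40257. Doubling: P(τ_{0.97} ≤ 15.46) ≈ 2 · 0.40257 = 0.80514 ≈ 0.8051.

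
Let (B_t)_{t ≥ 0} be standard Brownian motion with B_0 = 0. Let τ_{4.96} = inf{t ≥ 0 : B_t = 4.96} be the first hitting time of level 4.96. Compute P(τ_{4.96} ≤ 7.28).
P(τ_{4.96} ≤ 7.28) = 2(1 − Φ(4.96/√7.28)) = 2(1 − Φ(1.8383)) ≈ 0.0660

By the reflection principle for standard BM, P(τ_b ≤ t) = 2 · P(B_t ≥ b). Since B_t ~ N(0, t), P(B_t ≥ 4.96) = 1 − Φ(4.96/√t) = 1 − Φ(4.96/√7.28) = 1 − Φ(1.8383) ≈ 0.03301. Doubling: P(τ_{4.96} ≤ 7.28) ≈ 2 · 0.03301 = 0.06602 ≈ 0.0660.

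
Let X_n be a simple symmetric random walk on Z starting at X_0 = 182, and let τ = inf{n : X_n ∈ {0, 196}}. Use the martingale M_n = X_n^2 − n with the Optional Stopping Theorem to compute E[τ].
E[τ] = 2548

M_n = X_n^2 − n is a martingale (since E[X_{n+1}^2 | F_n] = X_n^2 + 1). By OST (τ has finite mean in a bounded region), E[M_τ] = E[M_0] = X_0^2 − 0 = 182^2 = 33124. Also E[M_τ] = E[X_τ^2] − E[τ]. The walk exits at 0 or 196, with P(hit 196 first) = 182/196, so E[X_τ^2] = 196^2 · 182/196 + 0 = 35672. Thus E[τ] = E[X_τ^2] − E[M_τ] = 35672 − 33124 = 2548 = 182(196 − 182) = 2548.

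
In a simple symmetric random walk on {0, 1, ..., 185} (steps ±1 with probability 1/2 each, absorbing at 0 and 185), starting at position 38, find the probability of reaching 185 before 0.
P(hit 185 before 0) = 38/185

Let u_k = P(hit 185 before 0 | start at k). Then u_0 = 0, u_185 = 1, and u_k = u_{k-1}/2 + u_{k+1}/2 for 1 ≤ k ≤ 184. This harmonic recurrence is solved by u_k = k/185, giving u_38 = 38/185.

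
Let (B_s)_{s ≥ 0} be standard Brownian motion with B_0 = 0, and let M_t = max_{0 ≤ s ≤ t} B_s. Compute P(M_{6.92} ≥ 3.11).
P(M_{6.92} ≥ 3.11) = 2·P(B_{6.92} ≥ 3.11) = 2(1 − Φ(3.11/√6.92)) ≈ 0.2371

By the reflection principle for Brownian motion, P(M_t ≥ a) = 2 · P(B_t ≥ a) for a ≥ 0. Since B_t ~ N(0, t), P(B_t ≥ 3.11) = 1 − Φ(3.11/√t) = 1 − Φ(3.11/√6.92) = 1 − Φ(1.1822). So
  P(M_{6.92} ≥ 3.11) = 2(1 − Φ(1.1822)) ≈ 0.2371.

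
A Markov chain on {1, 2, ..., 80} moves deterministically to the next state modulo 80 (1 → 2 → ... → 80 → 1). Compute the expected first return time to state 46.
E[T_46 | X_0 = 46] = 80

The chain cycles deterministically, so starting at state 46 it returns in exactly 80 steps. Equivalently, the stationary distribution is uniform π_j = 1/80 for every state j, so by Kac's formula E[T_46] = 1/π_46 = 80.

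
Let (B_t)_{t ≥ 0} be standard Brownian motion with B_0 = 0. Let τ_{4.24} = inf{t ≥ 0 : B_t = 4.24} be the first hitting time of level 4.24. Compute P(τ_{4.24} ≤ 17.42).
P(τ_{4.24} ≤ 17.42) = 2(1 − Φ(4.24/√17.42)) = 2(1 − Φ(1.0159)) ≈ 0.3097

By the reflection principle for standard BM, P(τ_b ≤ t) = 2 · P(B_t ≥ b). Since B_t ~ N(0, t), P(B_t ≥ 4.24) = 1 − Φ(4.24/√t) = 1 − Φ(4.24/√17.42) = 1 − Φ(1.0159) ≈ 0.15484. Doubling: P(τ_{4.24} ≤ 17.42) ≈ 2 · 0.15484 = 0.30968 ≈ 0.3097.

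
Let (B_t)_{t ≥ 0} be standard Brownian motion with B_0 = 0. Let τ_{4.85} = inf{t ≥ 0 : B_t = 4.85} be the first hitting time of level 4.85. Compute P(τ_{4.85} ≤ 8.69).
P(τ_{4.85} ≤ 8.69) = 2(1 − Φ(4.85/√8.69)) = 2(1 − Φ(1.6452)) ≈ 0.0999

By the reflection principle for standard BM, P(τ_b ≤ t) = 2 · P(B_t ≥ b). Since B_t ~ N(0, t), P(B_t ≥ 4.85) = 1 − Φ(4.85/√t) = 1 − Φ(4.85/√8.69) = 1 − Φ(1.6452) ≈ 0.04996. Doubling: P(τ_{4.85} ≤ 8.69) ≈ 2 · 0.04996 = 0.09992 ≈ 0.0999.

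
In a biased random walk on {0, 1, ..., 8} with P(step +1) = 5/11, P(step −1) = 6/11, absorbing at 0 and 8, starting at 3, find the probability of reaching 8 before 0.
P(hit 8 before 0) = (1 − (6/5)^3) / (1 − (6/5)^8) = 284375/1288991

Let u_k denote P(reach 8 before 0 | start at k). Boundary: u_0 = 0, u_8 = 1. Recurrence: u_k = 5/11·u_{k+1} + 6/11·u_{k-1} for 1 ≤ k ≤ 7. Try u_k = A + B·r^k with r = q/p = (6/11)/(5/11) = 6/5. Substitution satisfies the recurrence; boundary conditions give:
  u_k = (1 − r^k) / (1 − r^N) = (1 − (6/5)^3) / (1 − (6/5)^8) = 284375/1288991.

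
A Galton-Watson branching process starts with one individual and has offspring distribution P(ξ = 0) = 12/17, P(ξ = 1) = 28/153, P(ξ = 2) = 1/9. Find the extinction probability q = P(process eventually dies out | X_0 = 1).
q = 1

Mean offspring μ = 0·12/17 + 1·28/153 + 2·1/9 = 62/153 ≤ 1. For μ ≤ 1 with offspring not concentrated at 1, the Galton-Watson process goes extinct almost surely, so q = 1.
(Algebraic check: The pgf is f(s) = 12/17 + 28/153·s + 1/9·s². The extinction probability q is the smallest fixed point of f in [0, 1]. Setting s = f(s):
  1/9·s² + (28/153 − 1)·s + 12/17 = 0
  1/9·s² − (12/17 + 1/9)·s + 12/17 = 0
which factors as (s − 1)·(1/9·s − 12/17) = 0, giving roots s = 1 and s = (12/17)/(1/9) = 108/17. Since 108/17 ≥ 1, the smallest root in [0, 1] is s = 1.)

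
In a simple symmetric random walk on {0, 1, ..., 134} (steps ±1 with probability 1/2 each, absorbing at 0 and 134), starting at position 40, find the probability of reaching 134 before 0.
P(hit 134 before 0) = 40/134 = 20/67

Let u_k = P(hit 134 before 0 | start at k). Then u_0 = 0, u_134 = 1, and u_k = u_{k-1}/2 + u_{k+1}/2 for 1 ≤ k ≤ 133. This harmonic recurrence is solved by u_k = k/134, giving u_40 = 40/134 = 20/67.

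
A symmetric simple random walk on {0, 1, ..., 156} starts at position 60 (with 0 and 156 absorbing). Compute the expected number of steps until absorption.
E[τ | X_0 = 60] = 5760

Let v_k = E[τ | X_0 = k]. Boundary: v_0 = v_156 = 0. Recurrence: v_k = 1 + (v_{k-1} + v_{k+1})/2 for 1 ≤ k ≤ 155. The particular solution to v_k − (v_{k-1} + v_{k+1})/2 = 1 is v_k = −k^2. Adding homogeneous solution A + B k and matching boundaries gives v_k = k (156 − k). Substituting k = 60: v_60 = 60 · 96 = 5760.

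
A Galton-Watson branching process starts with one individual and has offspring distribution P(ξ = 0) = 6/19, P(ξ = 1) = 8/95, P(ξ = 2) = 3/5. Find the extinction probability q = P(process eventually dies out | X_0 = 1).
q = 10/19

The pgf is f(s) = 6/19 + 8/95·s + 3/5·s². The extinction probability q is the smallest fixed point of f in [0, 1]. Setting s = f(s):
  3/5·s² + (8/95 − 1)·s + 6/19 = 0
  3/5·s² − (6/19 + 3/5)·s + 6/19 = 0
which factors as (s − 1)·(3/5·s − 6/19) = 0, giving roots s = 1 and s = (6/19)/(3/5) = 10/19.
Mean offspring μ = 8/95 + 2·3/5 = 122/95 > 1 (supercritical), so q < 1. The extinction probability is the smaller root: q = (6/19)/(3/5) = 10/19.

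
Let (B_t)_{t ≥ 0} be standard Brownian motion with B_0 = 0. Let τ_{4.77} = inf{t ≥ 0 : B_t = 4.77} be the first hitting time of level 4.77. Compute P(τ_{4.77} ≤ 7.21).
P(τ_{4.77} ≤ 7.21) = 2(1 − Φ(4.77/√7.21)) = 2(1 − Φ(1.7764)) ≈ 0.0757

By the reflection principle for standard BM, P(τ_b ≤ t) = 2 · P(B_t ≥ b). Since B_t ~ N(0, t), P(B_t ≥ 4.77) = 1 − Φ(4.77/√t) = 1 − Φ(4.77/√7.21) = 1 − Φ(1.7764) ≈ 0.03783. Doubling: P(τ_{4.77} ≤ 7.21) ≈ 2 · 0.03783 = 0.07566 ≈ 0.0757.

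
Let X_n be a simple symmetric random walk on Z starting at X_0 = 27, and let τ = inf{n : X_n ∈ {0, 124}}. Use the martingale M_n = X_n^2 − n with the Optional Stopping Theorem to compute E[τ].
E[τ] = 2619

M_n = X_n^2 − n is a martingale (since E[X_{n+1}^2 | F_n] = X_n^2 + 1). By OST (τ has finite mean in a bounded region), E[M_τ] = E[M_0] = X_0^2 − 0 = 27^2 = 729. Also E[M_τ] = E[X_τ^2] − E[τ]. The walk exits at 0 or 124, with P(hit 124 first) = 27/124, so E[X_τ^2] = 124^2 · 27/124 + 0 = 3348. Thus E[τ] = E[X_τ^2] − E[M_τ] = 3348 − 729 = 2619 = 27(124 − 27) = 2619.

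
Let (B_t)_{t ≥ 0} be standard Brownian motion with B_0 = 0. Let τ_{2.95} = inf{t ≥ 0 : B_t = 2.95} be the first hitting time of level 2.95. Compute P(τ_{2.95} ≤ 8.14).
P(τ_{2.95} ≤ 8.14) = 2(1 − Φ(2.95/√8.14)) = 2(1 − Φ(1.0340)) ≈ 0.3011

By the reflection principle for standard BM, P(τ_b ≤ t) = 2 · P(B_t ≥ b). Since B_t ~ N(0, t), P(B_t ≥ 2.95) = 1 − Φ(2.95/√t) = 1 − Φ(2.95/√8.14) = 1 − Φ(1.0340) ≈ 0.15057. Doubling: P(τ_{2.95} ≤ 8.14) ≈ 2 · 0.15057 = 0.30114 ≈ 0.3011.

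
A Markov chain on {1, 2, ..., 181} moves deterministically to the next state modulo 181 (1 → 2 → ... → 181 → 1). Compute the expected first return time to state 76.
E[T_76 | X_0 = 76] = 181

The chain cycles deterministically, so starting at state 76 it returns in exactly 181 steps. Equivalently, the stationary distribution is uniform π_j = 1/181 for every state j, so by Kac's formula E[T_76] = 1/π_76 = 181.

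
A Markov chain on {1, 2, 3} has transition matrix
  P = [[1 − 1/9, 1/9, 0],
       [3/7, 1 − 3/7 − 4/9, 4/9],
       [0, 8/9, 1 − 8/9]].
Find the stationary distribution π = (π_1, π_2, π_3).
π = (18/25, 14/75, 7/75)

This is a birth-death chain on three states, which satisfies detailed balance: π_1 · P_{12} = π_2 · P_{21} and π_2 · P_{23} = π_3 · P_{32}.
From π_1 · 1/9 = π_2 · 3/7: π_2/π_1 = (1/9)/(3/7) = 7/27.
From π_2 · 4/9 = π_3 · 8/9: π_3/π_2 = (4/9)/(8/9) = 1/2.
Take π_1 proportional to 1; then unnormalized π = (1, 7/27, 7/54). Normalize by dividing by the sum 25/18:
  π = (18/25, 14/75, 7/75).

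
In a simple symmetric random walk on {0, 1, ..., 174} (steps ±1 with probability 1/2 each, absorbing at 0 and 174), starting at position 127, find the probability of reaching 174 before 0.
P(hit 174 before 0) = 127/174

Let u_k = P(hit 174 before 0 | start at k). Then u_0 = 0, u_174 = 1, and u_k = u_{k-1}/2 + u_{k+1}/2 for 1 ≤ k ≤ 173. This harmonic recurrence is solved by u_k = k/174, giving u_127 = 127/174.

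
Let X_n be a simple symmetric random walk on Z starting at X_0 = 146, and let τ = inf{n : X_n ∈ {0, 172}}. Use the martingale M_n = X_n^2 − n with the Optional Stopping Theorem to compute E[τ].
E[τ] = 3796

M_n = X_n^2 − n is a martingale (since E[X_{n+1}^2 | F_n] = X_n^2 + 1). By OST (τ has finite mean in a bounded region), E[M_τ] = E[M_0] = X_0^2 − 0 = 146^2 = 21316. Also E[M_τ] = E[X_τ^2] − E[τ]. The walk exits at 0 or 172, with P(hit 172 first) = 146/172, so E[X_τ^2] = 172^2 · 146/172 + 0 = 25112. Thus E[τ] = E[X_τ^2] − E[M_τ] = 25112 − 21316 = 3796 = 146(172 − 146) = 3796.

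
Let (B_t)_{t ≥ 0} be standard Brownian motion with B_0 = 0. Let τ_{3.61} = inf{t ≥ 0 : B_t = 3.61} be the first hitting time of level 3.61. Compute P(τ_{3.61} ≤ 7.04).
P(τ_{3.61} ≤ 7.04) = 2(1 − Φ(3.61/√7.04)) = 2(1 − Φ(1.3606)) ≈ 0.1736

By the reflection principle for standard BM, P(τ_b ≤ t) = 2 · P(B_t ≥ b). Since B_t ~ N(0, t), P(B_t ≥ 3.61) = 1 − Φ(3.61/√t) = 1 − Φ(3.61/√7.04) = 1 − Φ(1.3606) ≈ 0.08682. Doubling: P(τ_{3.61} ≤ 7.04) ≈ 2 · 0.08682 = 0.17364 ≈ 0.1736.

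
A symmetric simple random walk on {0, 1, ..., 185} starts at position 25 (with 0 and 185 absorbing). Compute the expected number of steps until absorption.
E[τ | X_0 = 25] = 4000

Let v_k = E[τ | X_0 = k]. Boundary: v_0 = v_185 = 0. Recurrence: v_k = 1 + (v_{k-1} + v_{k+1})/2 for 1 ≤ k ≤ 184. The particular solution to v_k − (v_{k-1} + v_{k+1})/2 = 1 is v_k = −k^2. Adding homogeneous solution A + B k and matching boundaries gives v_k = k (185 − k). Substituting k = 25: v_25 = 25 · 160 = 4000.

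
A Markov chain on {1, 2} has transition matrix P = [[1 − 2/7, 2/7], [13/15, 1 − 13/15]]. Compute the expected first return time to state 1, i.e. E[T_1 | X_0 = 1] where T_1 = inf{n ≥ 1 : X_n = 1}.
E[T_1 | X_0 = 1] = 1/π_1 = 121/91

For an irreducible recurrent Markov chain with stationary distribution π, E[T_i | X_0 = i] = 1/π_i (Kac's formula). Here π_1 = (13/15)/(2/7 + 13/15) = (13/15)/(121/105) = 91/121, so E[T_1 | X_0 = 1] = 1/π_1 = (2/7 + 13/15)/(13/15) = (121/105)/(13/15) = 121/91.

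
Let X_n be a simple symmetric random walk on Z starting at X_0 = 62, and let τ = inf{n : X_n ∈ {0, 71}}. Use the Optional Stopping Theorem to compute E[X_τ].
E[X_τ] = 62

X_n is a martingale and τ is a bounded-mean stopping time (indeed τ is finite a.s. with bounded expectation since the walk is in a bounded region). By the OST, E[X_τ] = E[X_0] = 62. Equivalently: E[X_τ] = 71 · P(hit 71 first) + 0 · P(hit 0 first) = 71 · (62/71) = 62.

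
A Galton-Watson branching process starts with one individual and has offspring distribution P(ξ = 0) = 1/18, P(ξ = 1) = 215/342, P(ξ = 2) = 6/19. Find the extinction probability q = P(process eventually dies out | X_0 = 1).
q = 19/108

The pgf is f(s) = 1/18 + 215/342·s + 6/19·s². The extinction probability q is the smallest fixed point of f in [0, 1]. Setting s = f(s):
  6/19·s² + (215/342 − 1)·s + 1/18 = 0
  6/19·s² − (1/18 + 6/19)·s + 1/18 = 0
which factors as (s − 1)·(6/19·s − 1/18) = 0, giving roots s = 1 and s = (1/18)/(6/19) = 19/108.
Mean offspring μ = 215/342 + 2·6/19 = 431/342 > 1 (supercritical), so q < 1. The extinction probability is the smaller root: q = (1/18)/(6/19) = 19/108.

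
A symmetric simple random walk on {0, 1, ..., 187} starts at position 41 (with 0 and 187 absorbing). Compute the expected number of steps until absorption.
E[τ | X_0 = 41] = 5986

Let v_k = E[τ | X_0 = k]. Boundary: v_0 = v_187 = 0. Recurrence: v_k = 1 + (v_{k-1} + v_{k+1})/2 for 1 ≤ k ≤ 186. The particular solution to v_k − (v_{k-1} + v_{k+1})/2 = 1 is v_k = −k^2. Adding homogeneous solution A + B k and matching boundaries gives v_k = k (187 − k). Substituting k = 41: v_41 = 41 · 146 = 5986.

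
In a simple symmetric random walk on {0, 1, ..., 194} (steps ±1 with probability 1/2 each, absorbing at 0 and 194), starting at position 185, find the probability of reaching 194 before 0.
P(hit 194 before 0) = 185/194

Let u_k = P(hit 194 before 0 | start at k). Then u_0 = 0, u_194 = 1, and u_k = u_{k-1}/2 + u_{k+1}/2 for 1 ≤ k ≤ 193. This harmonic recurrence is solved by u_k = k/194, giving u_185 = 185/194.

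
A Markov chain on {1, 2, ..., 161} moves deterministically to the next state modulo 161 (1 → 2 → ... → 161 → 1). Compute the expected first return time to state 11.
E[T_11 | X_0 = 11] = 161

The chain cycles deterministically, so starting at state 11 it returns in exactly 161 steps. Equivalently, the stationary distribution is uniform π_j = 1/161 for every state j, so by Kac's formula E[T_11] = 1/π_11 = 161.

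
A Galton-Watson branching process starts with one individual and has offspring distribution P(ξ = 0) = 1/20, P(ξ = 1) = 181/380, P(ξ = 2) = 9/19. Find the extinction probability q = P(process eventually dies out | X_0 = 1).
q = 19/180

The pgf is f(s) = 1/20 + 181/380·s + 9/19·s². The extinction probability q is the smallest fixed point of f in [0, 1]. Setting s = f(s):
  9/19·s² + (181/380 − 1)·s + 1/20 = 0
  9/19·s² − (1/20 + 9/19)·s + 1/20 = 0
which factors as (s − 1)·(9/19·s − 1/20) = 0, giving roots s = 1 and s = (1/20)/(9/19) = 19/180.
Mean offspring μ = 181/380 + 2·9/19 = 541/380 > 1 (supercritical), so q < 1. The extinction probability is the smaller root: q = (1/20)/(9/19) = 19/180.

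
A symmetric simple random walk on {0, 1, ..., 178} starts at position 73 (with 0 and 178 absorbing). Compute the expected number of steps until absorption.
E[τ | X_0 = 73] = 7665

Let v_k = E[τ | X_0 = k]. Boundary: v_0 = v_178 = 0. Recurrence: v_k = 1 + (v_{k-1} + v_{k+1})/2 for 1 ≤ k ≤ 177. The particular solution to v_k − (v_{k-1} + v_{k+1})/2 = 1 is v_k = −k^2. Adding homogeneous solution A + B k and matching boundaries gives v_k = k (178 − k). Substituting k = 73: v_73 = 73 · 105 = 7665.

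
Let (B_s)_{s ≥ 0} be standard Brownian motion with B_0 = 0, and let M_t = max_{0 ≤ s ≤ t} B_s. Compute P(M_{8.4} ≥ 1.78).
P(M_{8.4} ≥ 1.78) = 2·P(B_{8.4} ≥ 1.78) = 2(1 − Φ(1.78/√8.4)) ≈ 0.5391

By the reflection principle for Brownian motion, P(M_t ≥ a) = 2 · P(B_t ≥ a) for a ≥ 0. Since B_t ~ N(0, t), P(B_t ≥ 1.78) = 1 − Φ(1.78/√t) = 1 − Φ(1.78/√8.4) = 1 − Φ(0.6142). So
  P(M_{8.4} ≥ 1.78) = 2(1 − Φ(0.6142)) ≈ 0.5391.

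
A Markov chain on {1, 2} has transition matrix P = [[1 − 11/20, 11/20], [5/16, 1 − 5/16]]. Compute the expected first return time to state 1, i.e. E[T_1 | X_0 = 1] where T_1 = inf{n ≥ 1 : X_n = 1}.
E[T_1 | X_0 = 1] = 1/π_1 = 69/25

For an irreducible recurrent Markov chain with stationary distribution π, E[T_i | X_0 = i] = 1/π_i (Kac's formula). Here π_1 = (5/16)/(11/20 + 5/16) = (5/16)/(69/80) = 25/69, so E[T_1 | X_0 = 1] = 1/π_1 = (11/20 + 5/16)/(5/16) = (69/80)/(5/16) = 69/25.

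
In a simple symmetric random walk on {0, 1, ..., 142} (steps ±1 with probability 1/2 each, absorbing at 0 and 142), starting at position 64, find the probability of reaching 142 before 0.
P(hit 142 before 0) = 64/142 = 32/71

Let u_k = P(hit 142 before 0 | start at k). Then u_0 = 0, u_142 = 1, and u_k = u_{k-1}/2 + u_{k+1}/2 for 1 ≤ k ≤ 141. This harmonic recurrence is solved by u_k = k/142, giving u_64 = 64/142 = 32/71.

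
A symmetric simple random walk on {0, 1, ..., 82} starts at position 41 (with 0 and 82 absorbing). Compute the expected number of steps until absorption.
E[τ | X_0 = 41] = 1681

Let v_k = E[τ | X_0 = k]. Boundary: v_0 = v_82 = 0. Recurrence: v_k = 1 + (v_{k-1} + v_{k+1})/2 for 1 ≤ k ≤ 81. The particular solution to v_k − (v_{k-1} + v_{k+1})/2 = 1 is v_k = −k^2. Adding homogeneous solution A + B k and matching boundaries gives v_k = k (82 − k). Substituting k = 41: v_41 = 41 · 41 = 1681.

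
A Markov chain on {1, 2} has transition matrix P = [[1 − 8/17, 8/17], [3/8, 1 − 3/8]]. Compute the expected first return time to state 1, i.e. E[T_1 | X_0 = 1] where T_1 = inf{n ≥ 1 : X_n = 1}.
E[T_1 | X_0 = 1] = 1/π_1 = 115/51

For an irreducible recurrent Markov chain with stationary distribution π, E[T_i | X_0 = i] = 1/π_i (Kac's formula). Here π_1 = (3/8)/(8/17 + 3/8) = (3/8)/(115/136) = 51/115, so E[T_1 | X_0 = 1] = 1/π_1 = (8/17 + 3/8)/(3/8) = (115/136)/(3/8) = 115/51.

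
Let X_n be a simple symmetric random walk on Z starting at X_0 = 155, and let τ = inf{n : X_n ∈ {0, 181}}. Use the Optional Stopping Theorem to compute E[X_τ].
E[X_τ] = 155

X_n is a martingale and τ is a bounded-mean stopping time (indeed τ is finite a.s. with bounded expectation since the walk is in a bounded region). By the OST, E[X_τ] = E[X_0] = 155. Equivalently: E[X_τ] = 181 · P(hit 181 first) + 0 · P(hit 0 first) = 181 · (155/181) = 155.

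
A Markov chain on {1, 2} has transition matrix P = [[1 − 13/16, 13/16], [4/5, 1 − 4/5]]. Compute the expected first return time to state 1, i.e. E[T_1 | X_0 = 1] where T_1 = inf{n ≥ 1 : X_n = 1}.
E[T_1 | X_0 = 1] = 1/π_1 = 129/64

For an irreducible recurrent Markov chain with stationary distribution π, E[T_i | X_0 = i] = 1/π_i (Kac's formula). Here π_1 = (4/5)/(13/16 + 4/5) = (4/5)/(129/80) = 64/129, so E[T_1 | X_0 = 1] = 1/π_1 = (13/16 + 4/5)/(4/5) = (129/80)/(4/5) = 129/64.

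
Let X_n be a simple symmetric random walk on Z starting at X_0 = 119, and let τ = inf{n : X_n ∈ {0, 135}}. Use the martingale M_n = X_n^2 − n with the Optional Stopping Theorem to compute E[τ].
E[τ] = 1904

M_n = X_n^2 − n is a martingale (since E[X_{n+1}^2 | F_n] = X_n^2 + 1). By OST (τ has finite mean in a bounded region), E[M_τ] = E[M_0] = X_0^2 − 0 = 119^2 = 14161. Also E[M_τ] = E[X_τ^2] − E[τ]. The walk exits at 0 or 135, with P(hit 135 first) = 119/135, so E[X_τ^2] = 135^2 · 119/135 + 0 = 16065. Thus E[τ] = E[X_τ^2] − E[M_τ] = 16065 − 14161 = 1904 = 119(135 − 119) = 1904.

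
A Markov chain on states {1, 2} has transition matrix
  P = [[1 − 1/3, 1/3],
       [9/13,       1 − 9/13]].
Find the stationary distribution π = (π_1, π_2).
π_1 = 27/40, π_2 = 13/40

Solve πP = π with π_1 + π_2 = 1. From πP = π: π_1 · (1 − 1/3) + π_2 · 9/13 = π_1 ⇒ π_2 · 9/13 = π_1 · 1/3 ⇒ π_2/π_1 = (1/3)/(9/13) = 13/27. Together with π_1 + π_2 = 1:
  π_1 = (9/13)/(1/3 + 9/13) = (9/13)/(40/39) = 27/40,
  π_2 = (1/3)/(1/3 + 9/13) = (1/3)/(40/39) = 13/40.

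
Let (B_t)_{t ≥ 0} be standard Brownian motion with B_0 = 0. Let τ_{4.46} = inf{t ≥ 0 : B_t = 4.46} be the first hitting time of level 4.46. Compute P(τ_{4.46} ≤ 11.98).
P(τ_{4.46} ≤ 11.98) = 2(1 − Φ(4.46/√11.98)) = 2(1 − Φ(1.2886)) ≈ 0.1975

By the reflection principle for standard BM, P(τ_b ≤ t) = 2 · P(B_t ≥ b). Since B_t ~ N(0, t), P(B_t ≥ 4.46) = 1 − Φ(4.46/√t) = 1 − Φ(4.46/√11.98) = 1 − Φ(1.2886) ≈ 0.09877. Doubling: P(τ_{4.46} ≤ 11.98) ≈ 2 · 0.09877 = 0.19754 ≈ 0.1975.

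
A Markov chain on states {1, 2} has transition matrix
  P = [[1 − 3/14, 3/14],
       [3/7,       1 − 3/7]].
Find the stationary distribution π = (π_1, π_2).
π_1 = 2/3, π_2 = 1/3

Solve πP = π with π_1 + π_2 = 1. From πP = π: π_1 · (1 − 3/14) + π_2 · 3/7 = π_1 ⇒ π_2 · 3/7 = π_1 · 3/14 ⇒ π_2/π_1 = (3/14)/(3/7) = 1/2. Together with π_1 + π_2 = 1:
  π_1 = (3/7)/(3/14 + 3/7) = (3/7)/(9/14) = 2/3,
  π_2 = (3/14)/(3/14 + 3/7) = (3/14)/(9/14) = 1/3.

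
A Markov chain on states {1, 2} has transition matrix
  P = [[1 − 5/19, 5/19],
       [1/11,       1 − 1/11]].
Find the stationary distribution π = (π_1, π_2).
π_1 = 19/74, π_2 = 55/74

Solve πP = π with π_1 + π_2 = 1. From πP = π: π_1 · (1 − 5/19) + π_2 · 1/11 = π_1 ⇒ π_2 · 1/11 = π_1 · 5/19 ⇒ π_2/π_1 = (5/19)/(1/11) = 55/19. Together with π_1 + π_2 = 1:
  π_1 = (1/11)/(5/19 + 1/11) = (1/11)/(74/209) = 19/74,
  π_2 = (5/19)/(5/19 + 1/11) = (5/19)/(74/209) = 55/74.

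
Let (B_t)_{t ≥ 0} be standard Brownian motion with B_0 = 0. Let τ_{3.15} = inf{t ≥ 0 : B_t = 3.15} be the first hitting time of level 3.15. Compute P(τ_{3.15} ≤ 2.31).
P(τ_{3.15} ≤ 2.31) = 2(1 − Φ(3.15/√2.31)) = 2(1 − Φ(2.0725)) ≈ 0.0382

By the reflection principle for standard BM, P(τ_b ≤ t) = 2 · P(B_t ≥ b). Since B_t ~ N(0, t), P(B_t ≥ 3.15) = 1 − Φ(3.15/√t) = 1 − Φ(3.15/√2.31) = 1 − Φ(2.0725) ≈ 0.01911. Doubling: P(τ_{3.15} ≤ 2.31) ≈ 2 · 0.01911 = 0.03822 ≈ 0.0382.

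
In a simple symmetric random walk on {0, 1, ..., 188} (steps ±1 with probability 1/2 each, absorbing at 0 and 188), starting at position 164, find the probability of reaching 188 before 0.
P(hit 188 before 0) = 164/188 = 41/47

Let u_k = P(hit 188 before 0 | start at k). Then u_0 = 0, u_188 = 1, and u_k = u_{k-1}/2 + u_{k+1}/2 for 1 ≤ k ≤ 187. This harmonic recurrence is solved by u_k = k/188, giving u_164 = 164/188 = 41/47.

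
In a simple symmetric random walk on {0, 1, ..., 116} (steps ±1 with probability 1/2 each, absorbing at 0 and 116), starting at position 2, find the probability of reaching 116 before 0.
P(hit 116 before 0) = 2/116 = 1/58

Let u_k = P(hit 116 before 0 | start at k). Then u_0 = 0, u_116 = 1, and u_k = u_{k-1}/2 + u_{k+1}/2 for 1 ≤ k ≤ 115. This harmonic recurrence is solved by u_k = k/116, giving u_2 = 2/116 = 1/58.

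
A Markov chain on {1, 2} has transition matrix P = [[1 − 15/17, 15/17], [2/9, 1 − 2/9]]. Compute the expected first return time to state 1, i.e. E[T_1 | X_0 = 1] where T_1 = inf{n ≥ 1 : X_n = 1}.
E[T_1 | X_0 = 1] = 1/π_1 = 169/34

For an irreducible recurrent Markov chain with stationary distribution π, E[T_i | X_0 = i] = 1/π_i (Kac's formula). Here π_1 = (2/9)/(15/17 + 2/9) = (2/9)/(169/153) = 34/169, so E[T_1 | X_0 = 1] = 1/π_1 = (15/17 + 2/9)/(2/9) = (169/153)/(2/9) = 169/34.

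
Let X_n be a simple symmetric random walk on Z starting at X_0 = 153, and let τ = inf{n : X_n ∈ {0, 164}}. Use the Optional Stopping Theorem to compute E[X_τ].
E[X_τ] = 153

X_n is a martingale and τ is a bounded-mean stopping time (indeed τ is finite a.s. with bounded expectation since the walk is in a bounded region). By the OST, E[X_τ] = E[X_0] = 153. Equivalently: E[X_τ] = 164 · P(hit 164 first) + 0 · P(hit 0 first) = 164 · (153/164) = 153.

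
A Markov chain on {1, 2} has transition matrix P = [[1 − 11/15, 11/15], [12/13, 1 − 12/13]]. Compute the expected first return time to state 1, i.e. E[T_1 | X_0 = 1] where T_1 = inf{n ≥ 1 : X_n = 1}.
E[T_1 | X_0 = 1] = 1/π_1 = 323/180

For an irreducible recurrent Markov chain with stationary distribution π, E[T_i | X_0 = i] = 1/π_i (Kac's formula). Here π_1 = (12/13)/(11/15 + 12/13) = (12/13)/(323/195) = 180/323, so E[T_1 | X_0 = 1] = 1/π_1 = (11/15 + 12/13)/(12/13) = (323/195)/(12/13) = 323/180.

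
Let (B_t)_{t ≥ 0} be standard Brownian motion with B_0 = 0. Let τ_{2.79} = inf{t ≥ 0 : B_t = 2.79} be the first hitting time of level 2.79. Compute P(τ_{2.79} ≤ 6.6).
P(τ_{2.79} ≤ 6.6) = 2(1 − Φ(2.79/√6.6)) = 2(1 − Φ(1.0860)) ≈ 0.2775

By the reflection principle for standard BM, P(τ_b ≤ t) = 2 · P(B_t ≥ b). Since B_t ~ N(0, t), P(B_t ≥ 2.79) = 1 − Φ(2.79/√t) = 1 − Φ(2.79/√6.6) = 1 − Φ(1.0860) ≈ 0.13874. Doubling: P(τ_{2.79} ≤ 6.6) ≈ 2 · 0.13874 = 0.27748 ≈ 0.2775.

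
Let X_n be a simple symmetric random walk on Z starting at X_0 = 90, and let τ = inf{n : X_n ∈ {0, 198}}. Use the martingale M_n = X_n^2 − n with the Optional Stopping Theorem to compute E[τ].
E[τ] = 9720

M_n = X_n^2 − n is a martingale (since E[X_{n+1}^2 | F_n] = X_n^2 + 1). By OST (τ has finite mean in a bounded region), E[M_τ] = E[M_0] = X_0^2 − 0 = 90^2 = 8100. Also E[M_τ] = E[X_τ^2] − E[τ]. The walk exits at 0 or 198, with P(hit 198 first) = 90/198, so E[X_τ^2] = 198^2 · 90/198 + 0 = 17820. Thus E[τ] = E[X_τ^2] − E[M_τ] = 17820 − 8100 = 9720 = 90(198 − 90) = 9720.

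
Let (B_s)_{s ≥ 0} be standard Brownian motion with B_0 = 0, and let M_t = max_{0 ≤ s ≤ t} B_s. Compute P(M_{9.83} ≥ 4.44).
P(M_{9.83} ≥ 4.44) = 2·P(B_{9.83} ≥ 4.44) = 2(1 − Φ(4.44/√9.83)) ≈ 0.1567

By the reflection principle for Brownian motion, P(M_t ≥ a) = 2 · P(B_t ≥ a) for a ≥ 0. Since B_t ~ N(0, t), P(B_t ≥ 4.44) = 1 − Φ(4.44/√t) = 1 − Φ(4.44/√9.83) = 1 − Φ(1.4161). So
  P(M_{9.83} ≥ 4.44) = 2(1 − Φ(1.4161)) ≈ 0.1567.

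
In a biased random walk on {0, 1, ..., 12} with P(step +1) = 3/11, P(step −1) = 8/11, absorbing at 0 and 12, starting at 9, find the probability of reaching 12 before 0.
P(hit 12 before 0) = (1 − (8/3)^9) / (1 − (8/3)^12) = 7470819/141688547

Let u_k denote P(reach 12 before 0 | start at k). Boundary: u_0 = 0, u_12 = 1. Recurrence: u_k = 3/11·u_{k+1} + 8/11·u_{k-1} for 1 ≤ k ≤ 11. Try u_k = A + B·r^k with r = q/p = (8/11)/(3/11) = 8/3. Substitution satisfies the recurrence; boundary conditions give:
  u_k = (1 − r^k) / (1 − r^N) = (1 − (8/3)^9) / (1 − (8/3)^12) = 7470819/141688547.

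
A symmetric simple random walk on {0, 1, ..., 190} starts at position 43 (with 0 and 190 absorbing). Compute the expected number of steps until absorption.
E[τ | X_0 = 43] = 6321

Let v_k = E[τ | X_0 = k]. Boundary: v_0 = v_190 = 0. Recurrence: v_k = 1 + (v_{k-1} + v_{k+1})/2 for 1 ≤ k ≤ 189. The particular solution to v_k − (v_{k-1} + v_{k+1})/2 = 1 is v_k = −k^2. Adding homogeneous solution A + B k and matching boundaries gives v_k = k (190 − k). Substituting k = 43: v_43 = 43 · 147 = 6321.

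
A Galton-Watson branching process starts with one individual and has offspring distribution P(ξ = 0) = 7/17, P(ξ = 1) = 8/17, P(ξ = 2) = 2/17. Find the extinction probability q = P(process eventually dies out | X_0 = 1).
q = 1

Mean offspring μ = 0·7/17 + 1·8/17 + 2·2/17 = 12/17 ≤ 1. For μ ≤ 1 with offspring not concentrated at 1, the Galton-Watson process goes extinct almost surely, so q = 1.
(Algebraic check: The pgf is f(s) = 7/17 + 8/17·s + 2/17·s². The extinction probability q is the smallest fixed point of f in [0, 1]. Setting s = f(s):
  2/17·s² + (8/17 − 1)·s + 7/17 = 0
  2/17·s² − (7/17 + 2/17)·s + 7/17 = 0
which factors as (s − 1)·(2/17·s − 7/17) = 0, giving roots s = 1 and s = (7/17)/(2/17) = 7/2. Since 7/2 ≥ 1, the smallest root in [0, 1] is s = 1.)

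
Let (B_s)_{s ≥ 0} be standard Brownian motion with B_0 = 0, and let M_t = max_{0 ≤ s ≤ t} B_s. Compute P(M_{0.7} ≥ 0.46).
P(M_{0.7} ≥ 0.46) = 2·P(B_{0.7} ≥ 0.46) = 2(1 − Φ(0.46/√0.7)) ≈ 0.5825

By the reflection principle for Brownian motion, P(M_t ≥ a) = 2 · P(B_t ≥ a) for a ≥ 0. Since B_t ~ N(0, t), P(B_t ≥ 0.46) = 1 − Φ(0.46/√t) = 1 − Φ(0.46/√0.7) = 1 − Φ(0.5498). So
  P(M_{0.7} ≥ 0.46) = 2(1 − Φ(0.5498)) ≈ 0.5825.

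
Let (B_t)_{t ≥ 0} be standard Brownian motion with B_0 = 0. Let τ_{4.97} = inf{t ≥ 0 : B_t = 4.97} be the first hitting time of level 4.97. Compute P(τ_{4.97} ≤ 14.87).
P(τ_{4.97} ≤ 14.87) = 2(1 − Φ(4.97/√14.87)) = 2(1 − Φ(1.2888)) ≈ 0.1975

By the reflection principle for standard BM, P(τ_b ≤ t) = 2 · P(B_t ≥ b). Since B_t ~ N(0, t), P(B_t ≥ 4.97) = 1 − Φ(4.97/√t) = 1 − Φ(4.97/√14.87) = 1 − Φ(1.2888) ≈ 0.09873. Doubling: P(τ_{4.97} ≤ 14.87) ≈ 2 · 0.09873 = 0.19746 ≈ 0.1975.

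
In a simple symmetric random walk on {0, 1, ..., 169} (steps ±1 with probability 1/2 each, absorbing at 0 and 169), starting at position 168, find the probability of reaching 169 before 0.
P(hit 169 before 0) = 168/169

Let u_k = P(hit 169 before 0 | start at k). Then u_0 = 0, u_169 = 1, and u_k = u_{k-1}/2 + u_{k+1}/2 for 1 ≤ k ≤ 168. This harmonic recurrence is solved by u_k = k/169, giving u_168 = 168/169.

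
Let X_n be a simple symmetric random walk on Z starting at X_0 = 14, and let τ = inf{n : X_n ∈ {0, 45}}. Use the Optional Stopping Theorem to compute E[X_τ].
E[X_τ] = 14

X_n is a martingale and τ is a bounded-mean stopping time (indeed τ is finite a.s. with bounded expectation since the walk is in a bounded region). By the OST, E[X_τ] = E[X_0] = 14. Equivalently: E[X_τ] = 45 · P(hit 45 first) + 0 · P(hit 0 first) = 45 · (14/45) = 14.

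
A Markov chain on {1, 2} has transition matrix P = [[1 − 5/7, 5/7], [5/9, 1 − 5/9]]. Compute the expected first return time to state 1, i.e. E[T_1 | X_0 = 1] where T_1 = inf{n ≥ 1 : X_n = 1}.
E[T_1 | X_0 = 1] = 1/π_1 = 16/7

For an irreducible recurrent Markov chain with stationary distribution π, E[T_i | X_0 = i] = 1/π_i (Kac's formula). Here π_1 = (5/9)/(5/7 + 5/9) = (5/9)/(80/63) = 7/16, so E[T_1 | X_0 = 1] = 1/π_1 = (5/7 + 5/9)/(5/9) = (80/63)/(5/9) = 16/7.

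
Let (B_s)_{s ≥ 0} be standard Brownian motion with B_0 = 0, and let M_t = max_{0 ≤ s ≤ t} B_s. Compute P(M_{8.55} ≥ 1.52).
P(M_{8.55} ≥ 1.52) = 2·P(B_{8.55} ≥ 1.52) = 2(1 − Φ(1.52/√8.55)) ≈ 0.6032

By the reflection principle for Brownian motion, P(M_t ≥ a) = 2 · P(B_t ≥ a) for a ≥ 0. Since B_t ~ N(0, t), P(B_t ≥ 1.52) = 1 − Φ(1.52/√t) = 1 − Φ(1.52/√8.55) = 1 − Φ(0.5198). So
  P(M_{8.55} ≥ 1.52) = 2(1 − Φ(0.5198)) ≈ 0.6032.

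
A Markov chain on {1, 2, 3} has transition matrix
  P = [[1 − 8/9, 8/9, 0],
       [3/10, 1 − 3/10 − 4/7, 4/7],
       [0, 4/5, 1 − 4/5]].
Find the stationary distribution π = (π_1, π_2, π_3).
π = (63/383, 560/1149, 400/1149)

This is a birth-death chain on three states, which satisfies detailed balance: π_1 · P_{12} = π_2 · P_{21} and π_2 · P_{23} = π_3 · P_{32}.
From π_1 · 8/9 = π_2 · 3/10: π_2/π_1 = (8/9)/(3/10) = 80/27.
From π_2 · 4/7 = π_3 · 4/5: π_3/π_2 = (4/7)/(4/5) = 5/7.
Take π_1 proportional to 1; then unnormalized π = (1, 80/27, 400/189). Normalize by dividing by the sum 383/63:
  π = (63/383, 560/1149, 400/1149).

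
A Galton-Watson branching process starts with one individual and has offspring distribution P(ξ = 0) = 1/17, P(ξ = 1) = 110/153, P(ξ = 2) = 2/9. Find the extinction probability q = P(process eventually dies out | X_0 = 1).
q = 9/34

The pgf is f(s) = 1/17 + 110/153·s + 2/9·s². The extinction probability q is the smallest fixed point of f in [0, 1]. Setting s = f(s):
  2/9·s² + (110/153 − 1)·s + 1/17 = 0
  2/9·s² − (1/17 + 2/9)·s + 1/17 = 0
which factors as (s − 1)·(2/9·s − 1/17) = 0, giving roots s = 1 and s = (1/17)/(2/9) = 9/34.
Mean offspring μ = 110/153 + 2·2/9 = 178/153 > 1 (supercritical), so q < 1. The extinction probability is the smaller root: q = (1/17)/(2/9) = 9/34.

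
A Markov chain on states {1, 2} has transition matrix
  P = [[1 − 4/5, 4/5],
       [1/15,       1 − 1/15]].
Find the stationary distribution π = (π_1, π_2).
π_1 = 1/13, π_2 = 12/13

Solve πP = π with π_1 + π_2 = 1. From πP = π: π_1 · (1 − 4/5) + π_2 · 1/15 = π_1 ⇒ π_2 · 1/15 = π_1 · 4/5 ⇒ π_2/π_1 = (4/5)/(1/15) = 12. Together with π_1 + π_2 = 1:
  π_1 = (1/15)/(4/5 + 1/15) = (1/15)/(13/15) = 1/13,
  π_2 = (4/5)/(4/5 + 1/15) = (4/5)/(13/15) = 12/13.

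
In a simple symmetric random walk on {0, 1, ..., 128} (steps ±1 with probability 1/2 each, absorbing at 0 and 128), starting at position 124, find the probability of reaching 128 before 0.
P(hit 128 before 0) = 124/128 = 31/32

Let u_k = P(hit 128 before 0 | start at k). Then u_0 = 0, u_128 = 1, and u_k = u_{k-1}/2 + u_{k+1}/2 for 1 ≤ k ≤ 127. This harmonic recurrence is solved by u_k = k/128, giving u_124 = 124/128 = 31/32.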